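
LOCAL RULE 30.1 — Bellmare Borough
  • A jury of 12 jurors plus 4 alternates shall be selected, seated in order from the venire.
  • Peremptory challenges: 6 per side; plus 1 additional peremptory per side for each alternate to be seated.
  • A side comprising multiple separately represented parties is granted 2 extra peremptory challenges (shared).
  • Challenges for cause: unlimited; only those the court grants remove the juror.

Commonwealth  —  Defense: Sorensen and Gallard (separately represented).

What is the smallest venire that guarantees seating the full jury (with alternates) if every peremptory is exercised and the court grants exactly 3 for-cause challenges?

41

Seats to fill: 12 + 4 alternates = 16.
Peremptories — Commonwealth: 6 + 1×4 = 10; Defense: 6 + 1×4 + 2 = 12; total 22.
For-cause removals: 3.
Minimum venire: 16 + 22 + 3 = 41.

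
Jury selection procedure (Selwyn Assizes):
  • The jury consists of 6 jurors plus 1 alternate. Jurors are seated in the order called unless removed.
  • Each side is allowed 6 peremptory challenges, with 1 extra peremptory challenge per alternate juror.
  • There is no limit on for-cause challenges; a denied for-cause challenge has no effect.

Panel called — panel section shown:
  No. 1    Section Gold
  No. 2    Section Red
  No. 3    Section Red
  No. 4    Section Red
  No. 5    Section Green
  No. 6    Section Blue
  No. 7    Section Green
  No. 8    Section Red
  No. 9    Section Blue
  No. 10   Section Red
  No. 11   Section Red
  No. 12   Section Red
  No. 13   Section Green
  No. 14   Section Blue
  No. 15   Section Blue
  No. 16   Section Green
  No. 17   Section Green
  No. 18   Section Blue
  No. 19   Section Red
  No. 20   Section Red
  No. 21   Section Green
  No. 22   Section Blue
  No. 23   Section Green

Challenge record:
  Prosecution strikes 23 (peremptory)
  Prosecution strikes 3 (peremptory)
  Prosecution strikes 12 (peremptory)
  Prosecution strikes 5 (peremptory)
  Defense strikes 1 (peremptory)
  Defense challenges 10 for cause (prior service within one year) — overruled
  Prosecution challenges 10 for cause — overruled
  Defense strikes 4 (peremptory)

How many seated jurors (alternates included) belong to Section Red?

Removed: #1, #3, #4, #5, #12, #23.
Seated (7 incl. alternates): #2, #6, #7, #8, #9, #10, #11.
Of those, in Section Red: #2, #8, #10, #11 → 4.

4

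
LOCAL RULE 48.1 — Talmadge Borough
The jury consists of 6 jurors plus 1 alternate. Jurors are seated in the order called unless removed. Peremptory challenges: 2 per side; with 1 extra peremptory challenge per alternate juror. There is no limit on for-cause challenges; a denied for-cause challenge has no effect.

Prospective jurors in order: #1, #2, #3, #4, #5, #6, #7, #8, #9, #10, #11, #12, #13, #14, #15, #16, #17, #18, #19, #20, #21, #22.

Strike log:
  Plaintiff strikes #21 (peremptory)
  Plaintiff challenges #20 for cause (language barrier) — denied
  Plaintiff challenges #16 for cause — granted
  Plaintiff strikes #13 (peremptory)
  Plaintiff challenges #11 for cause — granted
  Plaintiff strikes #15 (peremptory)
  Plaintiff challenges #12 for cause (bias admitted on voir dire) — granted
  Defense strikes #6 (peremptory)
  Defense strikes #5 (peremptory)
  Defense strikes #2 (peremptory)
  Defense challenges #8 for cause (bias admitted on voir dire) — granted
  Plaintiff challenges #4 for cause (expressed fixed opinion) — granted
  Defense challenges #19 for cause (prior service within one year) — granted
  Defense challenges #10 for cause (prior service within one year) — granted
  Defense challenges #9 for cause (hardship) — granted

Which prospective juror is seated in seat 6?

Removed: #2, #4, #5, #6, #8, #9, #10, #11, #12, #13, #15, #16, #19, #21. (#20 stays — for-cause denied.)
Seating in order: seats 1–6 → #1, #3, #7, #14, #17, #18; alternates → #20.
So seat 6 is #18.

18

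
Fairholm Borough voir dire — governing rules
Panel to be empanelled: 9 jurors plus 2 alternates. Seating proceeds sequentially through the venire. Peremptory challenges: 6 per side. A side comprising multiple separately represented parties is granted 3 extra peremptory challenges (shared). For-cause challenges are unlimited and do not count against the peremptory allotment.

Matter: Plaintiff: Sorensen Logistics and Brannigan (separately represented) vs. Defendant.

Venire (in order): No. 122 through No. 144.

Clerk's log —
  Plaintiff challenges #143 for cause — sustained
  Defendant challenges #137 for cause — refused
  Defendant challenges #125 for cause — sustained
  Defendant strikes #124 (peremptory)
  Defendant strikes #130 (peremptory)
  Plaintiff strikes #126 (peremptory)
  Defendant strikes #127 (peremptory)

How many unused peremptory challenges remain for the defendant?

3

Defendant allotment: 6.
Defendant peremptories used: #124, #130, #127 — 3 (for-cause on #137, #125 don't count).
Remaining: 6 − 3 = 3.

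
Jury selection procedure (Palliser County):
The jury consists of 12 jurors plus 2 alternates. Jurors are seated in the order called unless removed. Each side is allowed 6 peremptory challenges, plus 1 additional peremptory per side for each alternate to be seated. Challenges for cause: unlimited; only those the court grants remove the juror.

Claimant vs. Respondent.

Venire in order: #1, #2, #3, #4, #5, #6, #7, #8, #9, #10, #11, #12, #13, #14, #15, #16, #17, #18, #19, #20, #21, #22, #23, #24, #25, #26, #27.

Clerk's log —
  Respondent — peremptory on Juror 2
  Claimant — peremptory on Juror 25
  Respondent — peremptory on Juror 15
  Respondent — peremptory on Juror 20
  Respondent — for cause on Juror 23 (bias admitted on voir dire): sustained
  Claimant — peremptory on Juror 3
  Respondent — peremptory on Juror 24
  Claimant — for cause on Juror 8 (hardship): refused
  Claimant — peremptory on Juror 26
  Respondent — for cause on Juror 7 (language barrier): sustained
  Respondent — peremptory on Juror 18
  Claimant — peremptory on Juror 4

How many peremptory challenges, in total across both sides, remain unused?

7

Claimant allotment: 6 base + 1 × 2 alternates = 8. Respondent allotment: 6 base + 1 × 2 alternates = 8.
Claimant peremptories used: #25, #3, #26, #4 — 4 (the for-cause on #8 doesn't count).
Respondent peremptories used: #2, #15, #20, #24, #18 — 5 (for-cause on #23, #7 don't count).
Remaining: (8 − 4) + (8 − 5) = 7.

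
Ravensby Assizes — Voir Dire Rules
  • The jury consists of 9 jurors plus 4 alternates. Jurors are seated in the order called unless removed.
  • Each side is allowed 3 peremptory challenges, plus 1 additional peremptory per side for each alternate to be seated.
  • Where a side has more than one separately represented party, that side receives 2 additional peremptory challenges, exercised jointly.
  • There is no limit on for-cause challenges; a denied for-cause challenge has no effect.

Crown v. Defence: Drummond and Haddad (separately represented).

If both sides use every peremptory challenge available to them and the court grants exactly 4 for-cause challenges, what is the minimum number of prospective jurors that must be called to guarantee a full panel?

Seats to fill: 9 + 4 alternates = 13.
Peremptories — Crown: 3 + 1×4 = 7; Defence: 3 + 1×4 + 2 = 9; total 16.
For-cause removals: 4.
Minimum venire: 13 + 16 + 4 = 33.

33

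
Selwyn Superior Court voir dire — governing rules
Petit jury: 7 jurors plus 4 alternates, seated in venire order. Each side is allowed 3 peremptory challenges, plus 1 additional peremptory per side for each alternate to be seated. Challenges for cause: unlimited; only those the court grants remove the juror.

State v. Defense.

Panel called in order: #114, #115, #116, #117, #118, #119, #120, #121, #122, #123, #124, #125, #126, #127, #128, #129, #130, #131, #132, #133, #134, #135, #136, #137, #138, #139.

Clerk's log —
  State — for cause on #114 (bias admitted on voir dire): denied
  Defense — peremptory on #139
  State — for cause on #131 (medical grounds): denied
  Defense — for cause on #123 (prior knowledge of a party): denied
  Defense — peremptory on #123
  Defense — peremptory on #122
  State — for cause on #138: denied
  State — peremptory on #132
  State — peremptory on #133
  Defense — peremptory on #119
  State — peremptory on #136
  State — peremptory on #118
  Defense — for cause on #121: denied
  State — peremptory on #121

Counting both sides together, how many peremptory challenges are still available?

5

State allotment: 3 base + 1 × 4 alternates = 7. Defense allotment: 3 base + 1 × 4 alternates = 7.
State peremptories used: #132, #133, #136, #118, #121 — 5 (for-cause on #114, #131, #138 don't count).
Defense peremptories used: #139, #123, #122, #119 — 4 (for-cause on #123, #121 don't count).
Remaining: (7 − 5) + (7 − 4) = 5.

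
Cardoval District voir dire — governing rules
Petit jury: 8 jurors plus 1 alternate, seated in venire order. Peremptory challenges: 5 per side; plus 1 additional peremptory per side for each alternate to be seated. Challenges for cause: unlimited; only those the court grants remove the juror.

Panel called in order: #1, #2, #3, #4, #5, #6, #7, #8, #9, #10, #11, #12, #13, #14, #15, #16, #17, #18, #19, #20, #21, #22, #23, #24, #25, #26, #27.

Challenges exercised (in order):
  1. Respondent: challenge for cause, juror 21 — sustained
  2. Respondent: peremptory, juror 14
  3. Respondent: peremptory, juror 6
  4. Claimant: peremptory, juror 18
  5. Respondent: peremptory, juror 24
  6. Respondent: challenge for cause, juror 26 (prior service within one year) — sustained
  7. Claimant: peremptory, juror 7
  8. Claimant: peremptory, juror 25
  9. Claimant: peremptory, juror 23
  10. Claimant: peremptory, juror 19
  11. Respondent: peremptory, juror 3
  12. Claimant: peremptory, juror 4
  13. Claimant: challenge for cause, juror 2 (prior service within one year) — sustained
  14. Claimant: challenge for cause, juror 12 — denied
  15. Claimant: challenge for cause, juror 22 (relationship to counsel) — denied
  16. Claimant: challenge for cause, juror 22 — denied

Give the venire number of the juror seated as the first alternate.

15

Removed: #2, #3, #4, #6, #7, #14, #18, #19, #21, #23, #24, #25, #26. (#12, #22 stay — for-cause denied.)
Seating in order: seats 1–8 → #1, #5, #8, #9, #10, #11, #12, #13; alternates → #15.
So alternate 1 is #15.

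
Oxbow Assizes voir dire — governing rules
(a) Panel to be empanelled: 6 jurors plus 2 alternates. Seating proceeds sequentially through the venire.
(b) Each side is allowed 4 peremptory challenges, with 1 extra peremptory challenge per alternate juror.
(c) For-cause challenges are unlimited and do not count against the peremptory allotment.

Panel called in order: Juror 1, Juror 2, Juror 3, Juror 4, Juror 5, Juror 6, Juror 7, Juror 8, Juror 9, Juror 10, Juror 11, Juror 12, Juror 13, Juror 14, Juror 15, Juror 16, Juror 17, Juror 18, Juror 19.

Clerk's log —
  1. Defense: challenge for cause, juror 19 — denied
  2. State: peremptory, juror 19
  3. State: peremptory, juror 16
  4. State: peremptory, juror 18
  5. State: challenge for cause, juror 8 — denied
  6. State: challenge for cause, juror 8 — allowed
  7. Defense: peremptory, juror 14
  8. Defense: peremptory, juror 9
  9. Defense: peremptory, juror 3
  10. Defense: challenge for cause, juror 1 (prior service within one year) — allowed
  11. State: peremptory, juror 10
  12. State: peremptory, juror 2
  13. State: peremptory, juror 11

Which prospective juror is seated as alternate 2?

Removed: #1, #2, #3, #8, #9, #10, #11, #14, #16, #18, #19.
Filling seats in venire order through position 8: #4, #5, #6, #7, #12, #13, #15, #17.
So alternate 2 is #17.

17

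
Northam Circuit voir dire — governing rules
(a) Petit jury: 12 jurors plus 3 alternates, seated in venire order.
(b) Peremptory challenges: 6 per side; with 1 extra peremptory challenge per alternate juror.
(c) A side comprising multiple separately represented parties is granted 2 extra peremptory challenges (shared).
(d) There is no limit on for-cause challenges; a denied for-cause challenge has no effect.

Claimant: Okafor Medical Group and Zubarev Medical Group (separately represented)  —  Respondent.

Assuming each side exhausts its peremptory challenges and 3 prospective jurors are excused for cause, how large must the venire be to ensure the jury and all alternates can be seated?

Seats to fill: 12 + 3 alternates = 15.
Peremptories — Claimant: 6 + 1×3 + 2 = 11; Respondent: 6 + 1×3 = 9; total 20.
For-cause removals: 3.
Minimum venire: 15 + 20 + 3 = 38.

38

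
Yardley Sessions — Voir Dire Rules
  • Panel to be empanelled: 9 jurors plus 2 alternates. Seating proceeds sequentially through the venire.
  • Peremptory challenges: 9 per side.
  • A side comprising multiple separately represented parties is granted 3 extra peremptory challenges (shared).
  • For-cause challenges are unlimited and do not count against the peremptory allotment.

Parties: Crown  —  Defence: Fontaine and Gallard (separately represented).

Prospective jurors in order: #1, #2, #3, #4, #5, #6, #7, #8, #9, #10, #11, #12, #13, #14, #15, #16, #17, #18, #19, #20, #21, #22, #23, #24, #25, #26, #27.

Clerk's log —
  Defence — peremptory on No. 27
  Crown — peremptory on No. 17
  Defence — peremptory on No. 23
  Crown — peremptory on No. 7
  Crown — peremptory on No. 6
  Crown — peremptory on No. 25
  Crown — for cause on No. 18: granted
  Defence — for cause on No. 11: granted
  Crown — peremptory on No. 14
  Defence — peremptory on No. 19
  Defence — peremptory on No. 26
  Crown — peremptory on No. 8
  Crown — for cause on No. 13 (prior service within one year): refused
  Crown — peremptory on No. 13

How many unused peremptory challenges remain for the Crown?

Crown allotment: 9.
Crown peremptories used: #17, #7, #6, #25, #14, #8, #13 — 7 (for-cause on #18, #13 don't count).
Remaining: 9 − 7 = 2.

2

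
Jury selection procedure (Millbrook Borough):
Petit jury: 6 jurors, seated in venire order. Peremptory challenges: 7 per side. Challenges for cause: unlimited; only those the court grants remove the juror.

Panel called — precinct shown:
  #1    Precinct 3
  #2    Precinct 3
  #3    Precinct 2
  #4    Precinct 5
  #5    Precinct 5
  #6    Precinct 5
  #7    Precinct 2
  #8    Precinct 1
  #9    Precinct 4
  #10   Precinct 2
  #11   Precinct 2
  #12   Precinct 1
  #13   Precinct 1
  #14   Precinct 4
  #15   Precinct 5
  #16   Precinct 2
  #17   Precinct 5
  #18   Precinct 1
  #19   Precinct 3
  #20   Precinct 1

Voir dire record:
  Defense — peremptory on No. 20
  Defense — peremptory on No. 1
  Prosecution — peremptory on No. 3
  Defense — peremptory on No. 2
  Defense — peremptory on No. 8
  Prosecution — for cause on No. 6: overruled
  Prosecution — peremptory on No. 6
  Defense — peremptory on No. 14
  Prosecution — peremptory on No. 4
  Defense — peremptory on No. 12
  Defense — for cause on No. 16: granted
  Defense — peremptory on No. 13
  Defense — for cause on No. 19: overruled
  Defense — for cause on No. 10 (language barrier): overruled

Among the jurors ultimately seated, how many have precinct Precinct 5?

Removed: #1, #2, #3, #4, #6, #8, #12, #13, #14, #16, #20.
Seated jurors 1–6: #5, #7, #9, #10, #11, #15.
Of those, in Precinct 5: #5, #15 → 2.

2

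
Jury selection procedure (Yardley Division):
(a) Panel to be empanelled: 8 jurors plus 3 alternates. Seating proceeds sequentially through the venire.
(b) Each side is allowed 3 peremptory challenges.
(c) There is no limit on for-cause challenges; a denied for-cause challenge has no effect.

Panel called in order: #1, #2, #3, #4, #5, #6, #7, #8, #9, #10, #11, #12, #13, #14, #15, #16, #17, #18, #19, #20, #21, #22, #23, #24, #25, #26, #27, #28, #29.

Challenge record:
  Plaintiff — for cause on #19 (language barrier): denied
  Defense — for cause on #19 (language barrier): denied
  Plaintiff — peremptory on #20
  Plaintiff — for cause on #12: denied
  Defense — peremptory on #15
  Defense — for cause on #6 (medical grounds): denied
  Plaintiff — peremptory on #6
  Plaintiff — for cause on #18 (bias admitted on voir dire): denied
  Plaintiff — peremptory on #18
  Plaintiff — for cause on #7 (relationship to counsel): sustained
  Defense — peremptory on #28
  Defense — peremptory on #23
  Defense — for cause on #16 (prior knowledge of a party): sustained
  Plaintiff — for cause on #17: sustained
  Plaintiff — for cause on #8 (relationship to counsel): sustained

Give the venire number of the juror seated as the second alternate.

13

Removed: #6, #7, #8, #15, #16, #17, #18, #20, #23, #28. (#12, #19 stay — for-cause denied.)
Seating in order: seats 1–8 → #1, #2, #3, #4, #5, #9, #10, #11; alternates → #12, #13, #14.
So alternate 2 is #13.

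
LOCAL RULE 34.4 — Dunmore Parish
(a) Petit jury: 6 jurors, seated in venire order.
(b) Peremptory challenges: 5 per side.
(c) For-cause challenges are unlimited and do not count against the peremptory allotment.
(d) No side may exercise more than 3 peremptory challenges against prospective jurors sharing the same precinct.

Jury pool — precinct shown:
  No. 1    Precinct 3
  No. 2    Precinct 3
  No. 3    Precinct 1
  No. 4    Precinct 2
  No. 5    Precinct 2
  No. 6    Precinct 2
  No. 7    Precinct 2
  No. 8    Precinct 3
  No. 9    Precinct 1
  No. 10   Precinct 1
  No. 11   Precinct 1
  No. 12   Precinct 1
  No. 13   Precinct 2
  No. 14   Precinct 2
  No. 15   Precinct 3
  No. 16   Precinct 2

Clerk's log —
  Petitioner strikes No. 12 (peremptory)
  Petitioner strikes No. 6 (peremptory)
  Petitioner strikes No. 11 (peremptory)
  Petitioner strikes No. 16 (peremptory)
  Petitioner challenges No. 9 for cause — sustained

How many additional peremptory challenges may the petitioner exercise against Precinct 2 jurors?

Petitioner peremptories so far: #12, #6, #11, #16 — 4 of 5 used, 1 left overall.
Against Precinct 2: #6, #16 — 2 used; per-precinct cap 3 leaves 1.
Binding limit: min(1, 1) = 1.

1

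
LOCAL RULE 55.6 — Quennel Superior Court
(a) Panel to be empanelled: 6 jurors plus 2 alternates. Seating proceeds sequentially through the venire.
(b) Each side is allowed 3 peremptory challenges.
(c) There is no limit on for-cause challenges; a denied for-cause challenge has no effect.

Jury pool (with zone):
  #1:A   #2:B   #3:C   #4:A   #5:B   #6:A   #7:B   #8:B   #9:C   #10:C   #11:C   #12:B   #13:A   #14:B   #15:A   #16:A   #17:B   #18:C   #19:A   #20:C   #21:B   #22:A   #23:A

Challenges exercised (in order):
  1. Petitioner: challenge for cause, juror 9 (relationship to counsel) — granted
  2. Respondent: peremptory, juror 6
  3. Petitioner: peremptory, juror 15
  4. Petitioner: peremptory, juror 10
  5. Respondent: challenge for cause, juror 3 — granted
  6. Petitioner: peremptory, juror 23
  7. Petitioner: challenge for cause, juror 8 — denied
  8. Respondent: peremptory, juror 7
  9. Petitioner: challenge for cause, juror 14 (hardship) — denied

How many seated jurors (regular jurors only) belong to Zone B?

3

Removed: #3, #6, #7, #9, #10, #15, #23.
Seated jurors 1–6: #1, #2, #4, #5, #8, #11 (alternates #12, #13 not counted).
Of those, in Zone B: #2, #5, #8 → 3.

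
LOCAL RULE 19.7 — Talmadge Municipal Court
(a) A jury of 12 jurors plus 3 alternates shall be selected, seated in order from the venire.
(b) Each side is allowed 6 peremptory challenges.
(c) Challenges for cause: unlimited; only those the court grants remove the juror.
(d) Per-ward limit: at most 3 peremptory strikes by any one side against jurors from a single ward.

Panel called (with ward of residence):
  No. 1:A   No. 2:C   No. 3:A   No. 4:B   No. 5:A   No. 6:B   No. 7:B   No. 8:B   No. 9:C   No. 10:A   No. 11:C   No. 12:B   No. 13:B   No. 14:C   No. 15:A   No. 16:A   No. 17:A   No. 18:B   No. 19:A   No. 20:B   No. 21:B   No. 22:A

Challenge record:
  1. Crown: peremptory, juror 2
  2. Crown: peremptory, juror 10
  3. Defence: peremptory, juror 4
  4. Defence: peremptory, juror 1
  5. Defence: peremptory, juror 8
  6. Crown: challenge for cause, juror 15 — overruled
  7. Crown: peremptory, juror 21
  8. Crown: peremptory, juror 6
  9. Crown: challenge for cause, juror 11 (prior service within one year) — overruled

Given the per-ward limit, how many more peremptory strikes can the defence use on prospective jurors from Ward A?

2

Defence peremptories so far: #4, #1, #8 — 3 of 6 used, 3 left overall.
Against Ward A: #1 — 1 used; per-ward cap 3 leaves 2.
Binding limit: min(3, 2) = 2.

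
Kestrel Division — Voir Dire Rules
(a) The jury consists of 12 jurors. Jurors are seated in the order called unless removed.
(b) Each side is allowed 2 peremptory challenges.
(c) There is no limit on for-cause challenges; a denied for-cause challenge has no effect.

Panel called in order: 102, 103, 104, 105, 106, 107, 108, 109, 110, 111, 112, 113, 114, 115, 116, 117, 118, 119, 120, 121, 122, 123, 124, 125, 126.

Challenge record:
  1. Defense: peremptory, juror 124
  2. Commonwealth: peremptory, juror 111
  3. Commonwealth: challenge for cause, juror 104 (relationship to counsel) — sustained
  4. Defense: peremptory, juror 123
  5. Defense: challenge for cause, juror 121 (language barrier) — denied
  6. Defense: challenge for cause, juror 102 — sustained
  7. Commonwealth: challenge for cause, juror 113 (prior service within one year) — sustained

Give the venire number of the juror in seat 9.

Removed: #102, #104, #111, #113, #123, #124. (#121 stays — for-cause denied.)
Seating in order: seats 1–12 → #103, #105, #106, #107, #108, #109, #110, #112, #114, #115, #116, #117.
So seat 9 is #114.

114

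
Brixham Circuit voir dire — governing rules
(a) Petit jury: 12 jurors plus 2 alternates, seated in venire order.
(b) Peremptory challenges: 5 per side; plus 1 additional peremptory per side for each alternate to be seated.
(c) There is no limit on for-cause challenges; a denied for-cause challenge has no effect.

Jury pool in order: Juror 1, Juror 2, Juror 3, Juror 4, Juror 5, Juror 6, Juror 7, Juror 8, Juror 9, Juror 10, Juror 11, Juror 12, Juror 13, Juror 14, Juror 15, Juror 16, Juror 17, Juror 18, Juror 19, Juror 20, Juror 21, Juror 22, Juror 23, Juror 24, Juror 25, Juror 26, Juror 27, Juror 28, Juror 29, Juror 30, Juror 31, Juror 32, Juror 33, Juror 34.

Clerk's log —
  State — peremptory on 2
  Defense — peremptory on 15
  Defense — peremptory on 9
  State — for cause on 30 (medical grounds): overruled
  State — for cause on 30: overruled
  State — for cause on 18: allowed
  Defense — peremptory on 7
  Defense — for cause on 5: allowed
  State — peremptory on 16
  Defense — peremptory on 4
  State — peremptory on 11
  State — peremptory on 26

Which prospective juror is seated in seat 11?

20

Removed: #2, #4, #5, #7, #9, #11, #15, #16, #18, #26. (#30 stays — for-cause denied.)
Seating in order: seats 1–12 → #1, #3, #6, #8, #10, #12, #13, #14, #17, #19, #20, #21; alternates → #22, #23.
So seat 11 is #20.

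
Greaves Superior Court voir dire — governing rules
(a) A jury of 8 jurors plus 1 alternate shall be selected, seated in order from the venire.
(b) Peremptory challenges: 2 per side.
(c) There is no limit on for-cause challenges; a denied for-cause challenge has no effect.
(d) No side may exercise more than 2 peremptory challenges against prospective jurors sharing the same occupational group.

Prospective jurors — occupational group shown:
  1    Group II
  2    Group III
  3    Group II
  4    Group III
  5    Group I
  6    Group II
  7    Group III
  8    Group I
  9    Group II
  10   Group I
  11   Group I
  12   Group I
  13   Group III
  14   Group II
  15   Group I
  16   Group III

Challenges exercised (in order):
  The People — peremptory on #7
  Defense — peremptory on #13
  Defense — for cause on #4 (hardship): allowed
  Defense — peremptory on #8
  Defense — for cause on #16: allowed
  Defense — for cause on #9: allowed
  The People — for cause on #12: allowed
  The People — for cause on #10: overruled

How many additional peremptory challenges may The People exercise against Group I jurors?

1

The People peremptories so far: #7 — 1 of 2 used, 1 left overall.
Against Group I: none yet — per-group cap 2 leaves 2.
Binding limit: min(1, 2) = 1.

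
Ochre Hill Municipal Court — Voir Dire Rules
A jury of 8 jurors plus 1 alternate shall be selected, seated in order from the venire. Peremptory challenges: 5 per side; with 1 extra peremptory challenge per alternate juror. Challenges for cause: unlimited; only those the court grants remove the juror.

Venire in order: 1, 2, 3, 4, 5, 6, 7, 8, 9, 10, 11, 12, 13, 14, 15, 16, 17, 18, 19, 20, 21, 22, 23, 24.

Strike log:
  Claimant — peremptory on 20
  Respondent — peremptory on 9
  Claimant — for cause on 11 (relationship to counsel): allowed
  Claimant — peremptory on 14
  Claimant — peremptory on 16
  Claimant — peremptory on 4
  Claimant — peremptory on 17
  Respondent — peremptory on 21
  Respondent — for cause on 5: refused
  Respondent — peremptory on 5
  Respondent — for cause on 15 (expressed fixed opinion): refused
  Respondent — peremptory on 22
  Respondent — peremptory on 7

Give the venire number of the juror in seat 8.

13

Removed: #4, #5, #7, #9, #11, #14, #16, #17, #20, #21, #22. (#15 stays — for-cause denied.)
Seating in order: seats 1–8 → #1, #2, #3, #6, #8, #10, #12, #13; alternates → #15.
So seat 8 is #13.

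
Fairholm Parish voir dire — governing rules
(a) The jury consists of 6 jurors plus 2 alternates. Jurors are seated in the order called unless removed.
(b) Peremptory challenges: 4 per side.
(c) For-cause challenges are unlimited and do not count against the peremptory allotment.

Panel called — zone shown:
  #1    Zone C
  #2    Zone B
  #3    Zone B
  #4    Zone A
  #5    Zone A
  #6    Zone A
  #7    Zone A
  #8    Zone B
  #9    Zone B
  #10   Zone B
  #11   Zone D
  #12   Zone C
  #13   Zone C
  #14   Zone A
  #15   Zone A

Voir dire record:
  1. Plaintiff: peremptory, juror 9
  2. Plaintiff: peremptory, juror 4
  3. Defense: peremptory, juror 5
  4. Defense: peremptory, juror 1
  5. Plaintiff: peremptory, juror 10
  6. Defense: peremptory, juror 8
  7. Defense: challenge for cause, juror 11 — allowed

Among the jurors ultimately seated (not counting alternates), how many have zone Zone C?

Removed: #1, #4, #5, #8, #9, #10, #11.
Seated jurors 1–6: #2, #3, #6, #7, #12, #13 (alternates #14, #15 not counted).
Of those, in Zone C: #12, #13 → 2.

2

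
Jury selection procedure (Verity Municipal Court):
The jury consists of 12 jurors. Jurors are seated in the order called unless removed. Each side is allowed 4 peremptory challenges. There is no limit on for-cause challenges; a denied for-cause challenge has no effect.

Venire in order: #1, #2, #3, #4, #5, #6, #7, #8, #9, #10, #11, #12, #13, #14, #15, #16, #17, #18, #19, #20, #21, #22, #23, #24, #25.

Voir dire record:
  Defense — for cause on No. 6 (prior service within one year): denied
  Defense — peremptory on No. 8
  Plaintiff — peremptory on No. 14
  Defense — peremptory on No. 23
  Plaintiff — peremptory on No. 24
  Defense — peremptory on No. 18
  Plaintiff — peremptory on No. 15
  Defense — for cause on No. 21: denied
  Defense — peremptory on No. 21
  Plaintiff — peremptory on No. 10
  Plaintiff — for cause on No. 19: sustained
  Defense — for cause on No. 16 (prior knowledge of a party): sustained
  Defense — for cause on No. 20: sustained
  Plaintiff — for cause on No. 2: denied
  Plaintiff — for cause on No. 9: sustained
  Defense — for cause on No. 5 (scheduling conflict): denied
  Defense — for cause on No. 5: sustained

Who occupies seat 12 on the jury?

Removed: #5, #8, #9, #10, #14, #15, #16, #18, #19, #20, #21, #23, #24. (#2, #6 stay — for-cause denied.)
Filling seats in venire order through position 12: #1, #2, #3, #4, #6, #7, #11, #12, #13, #17, #22, #25.
So seat 12 is #25.

25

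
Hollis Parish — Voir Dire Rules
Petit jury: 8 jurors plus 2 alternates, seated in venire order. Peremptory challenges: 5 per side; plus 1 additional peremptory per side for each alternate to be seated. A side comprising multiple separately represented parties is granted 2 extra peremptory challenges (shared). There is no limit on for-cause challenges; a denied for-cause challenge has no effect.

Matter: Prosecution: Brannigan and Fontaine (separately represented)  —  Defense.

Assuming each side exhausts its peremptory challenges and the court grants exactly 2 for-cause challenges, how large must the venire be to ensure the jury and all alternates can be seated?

Seats to fill: 8 + 2 alternates = 10.
Peremptories — Prosecution: 5 + 1×2 + 2 = 9; Defense: 5 + 1×2 = 7; total 16.
For-cause removals: 2.
Minimum venire: 10 + 16 + 2 = 28.

28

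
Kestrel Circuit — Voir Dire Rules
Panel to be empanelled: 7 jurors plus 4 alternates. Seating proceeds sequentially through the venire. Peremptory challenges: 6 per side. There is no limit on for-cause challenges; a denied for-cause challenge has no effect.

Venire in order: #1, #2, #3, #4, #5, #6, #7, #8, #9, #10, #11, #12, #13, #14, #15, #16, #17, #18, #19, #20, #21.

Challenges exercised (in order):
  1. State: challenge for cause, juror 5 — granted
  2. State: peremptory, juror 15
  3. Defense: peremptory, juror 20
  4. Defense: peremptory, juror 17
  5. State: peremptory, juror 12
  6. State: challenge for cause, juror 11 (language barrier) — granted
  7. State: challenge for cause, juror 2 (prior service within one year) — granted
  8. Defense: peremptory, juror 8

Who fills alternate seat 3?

Removed: #2, #5, #8, #11, #12, #15, #17, #20.
Seating in order: seats 1–7 → #1, #3, #4, #6, #7, #9, #10; alternates → #13, #14, #16, #18.
So alternate 3 is #16.

16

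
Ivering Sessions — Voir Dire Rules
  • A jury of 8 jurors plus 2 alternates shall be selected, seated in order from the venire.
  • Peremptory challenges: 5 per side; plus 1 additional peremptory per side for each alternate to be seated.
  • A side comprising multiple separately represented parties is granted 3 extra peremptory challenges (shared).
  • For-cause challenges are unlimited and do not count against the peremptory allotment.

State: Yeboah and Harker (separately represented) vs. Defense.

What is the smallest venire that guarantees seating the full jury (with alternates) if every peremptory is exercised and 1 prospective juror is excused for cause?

28

Seats to fill: 8 + 2 alternates = 10.
Peremptories — State: 5 + 1×2 + 3 = 10; Defense: 5 + 1×2 = 7; total 17.
For-cause removals: 1.
Minimum venire: 10 + 17 + 1 = 28.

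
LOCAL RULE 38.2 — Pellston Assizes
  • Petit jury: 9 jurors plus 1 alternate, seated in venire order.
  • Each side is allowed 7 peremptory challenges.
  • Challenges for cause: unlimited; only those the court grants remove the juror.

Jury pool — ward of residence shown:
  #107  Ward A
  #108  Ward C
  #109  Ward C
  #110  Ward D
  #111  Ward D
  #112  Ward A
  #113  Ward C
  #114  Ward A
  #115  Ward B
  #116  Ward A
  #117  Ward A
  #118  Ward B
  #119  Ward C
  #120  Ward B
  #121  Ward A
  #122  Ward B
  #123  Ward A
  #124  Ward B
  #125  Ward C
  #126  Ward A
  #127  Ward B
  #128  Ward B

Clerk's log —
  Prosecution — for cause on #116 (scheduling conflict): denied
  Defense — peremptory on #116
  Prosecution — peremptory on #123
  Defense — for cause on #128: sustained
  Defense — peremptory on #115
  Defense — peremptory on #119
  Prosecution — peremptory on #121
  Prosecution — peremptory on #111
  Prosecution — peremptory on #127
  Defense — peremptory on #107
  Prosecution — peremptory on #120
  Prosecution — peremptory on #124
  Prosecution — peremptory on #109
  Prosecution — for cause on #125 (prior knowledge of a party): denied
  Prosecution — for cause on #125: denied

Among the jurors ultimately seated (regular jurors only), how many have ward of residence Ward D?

1

Removed: #107, #109, #111, #115, #116, #119, #120, #121, #123, #124, #127, #128.
Seated jurors 1–9: #108, #110, #112, #113, #114, #117, #118, #122, #125 (alternates #126 not counted).
Of those, in Ward D: #110 → 1.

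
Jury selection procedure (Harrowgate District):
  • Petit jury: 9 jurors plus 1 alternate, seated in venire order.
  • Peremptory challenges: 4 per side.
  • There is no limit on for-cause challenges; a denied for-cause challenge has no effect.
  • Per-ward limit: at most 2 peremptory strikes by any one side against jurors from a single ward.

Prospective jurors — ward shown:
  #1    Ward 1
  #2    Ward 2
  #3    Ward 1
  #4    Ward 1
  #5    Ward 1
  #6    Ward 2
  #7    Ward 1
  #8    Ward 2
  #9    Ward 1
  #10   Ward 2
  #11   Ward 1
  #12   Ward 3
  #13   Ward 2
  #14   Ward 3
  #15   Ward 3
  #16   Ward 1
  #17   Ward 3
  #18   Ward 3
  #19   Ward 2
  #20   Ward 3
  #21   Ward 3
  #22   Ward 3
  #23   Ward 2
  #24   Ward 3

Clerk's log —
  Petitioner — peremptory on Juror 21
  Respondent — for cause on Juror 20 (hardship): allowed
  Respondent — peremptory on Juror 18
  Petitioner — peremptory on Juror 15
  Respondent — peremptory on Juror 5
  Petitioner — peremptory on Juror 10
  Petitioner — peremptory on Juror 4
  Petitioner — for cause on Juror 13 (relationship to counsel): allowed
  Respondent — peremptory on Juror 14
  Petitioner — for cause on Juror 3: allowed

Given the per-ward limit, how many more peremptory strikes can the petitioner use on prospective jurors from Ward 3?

0

Petitioner peremptories so far: #21, #15, #10, #4 — 4 of 4 used, 0 left overall.
Against Ward 3: #21, #15 — 2 used; per-ward cap 2 leaves 0.
Binding limit: min(0, 0) = 0.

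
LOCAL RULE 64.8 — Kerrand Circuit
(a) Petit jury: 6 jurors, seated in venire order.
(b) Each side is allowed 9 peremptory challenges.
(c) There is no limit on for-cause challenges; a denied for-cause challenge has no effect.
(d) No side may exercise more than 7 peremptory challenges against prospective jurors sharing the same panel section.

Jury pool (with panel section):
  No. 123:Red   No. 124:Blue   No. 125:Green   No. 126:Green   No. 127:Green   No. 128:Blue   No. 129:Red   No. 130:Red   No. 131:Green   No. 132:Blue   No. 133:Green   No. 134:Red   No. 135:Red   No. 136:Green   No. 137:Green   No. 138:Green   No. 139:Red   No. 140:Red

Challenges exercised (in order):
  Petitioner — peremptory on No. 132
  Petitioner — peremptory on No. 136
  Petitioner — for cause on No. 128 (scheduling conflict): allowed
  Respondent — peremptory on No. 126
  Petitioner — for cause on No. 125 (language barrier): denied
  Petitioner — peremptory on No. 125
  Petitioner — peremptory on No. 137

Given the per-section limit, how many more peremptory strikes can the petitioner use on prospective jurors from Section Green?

Petitioner peremptories so far: #132, #136, #125, #137 — 4 of 9 used, 5 left overall.
Against Section Green: #136, #125, #137 — 3 used; per-section cap 7 leaves 4.
Binding limit: min(5, 4) = 4.

4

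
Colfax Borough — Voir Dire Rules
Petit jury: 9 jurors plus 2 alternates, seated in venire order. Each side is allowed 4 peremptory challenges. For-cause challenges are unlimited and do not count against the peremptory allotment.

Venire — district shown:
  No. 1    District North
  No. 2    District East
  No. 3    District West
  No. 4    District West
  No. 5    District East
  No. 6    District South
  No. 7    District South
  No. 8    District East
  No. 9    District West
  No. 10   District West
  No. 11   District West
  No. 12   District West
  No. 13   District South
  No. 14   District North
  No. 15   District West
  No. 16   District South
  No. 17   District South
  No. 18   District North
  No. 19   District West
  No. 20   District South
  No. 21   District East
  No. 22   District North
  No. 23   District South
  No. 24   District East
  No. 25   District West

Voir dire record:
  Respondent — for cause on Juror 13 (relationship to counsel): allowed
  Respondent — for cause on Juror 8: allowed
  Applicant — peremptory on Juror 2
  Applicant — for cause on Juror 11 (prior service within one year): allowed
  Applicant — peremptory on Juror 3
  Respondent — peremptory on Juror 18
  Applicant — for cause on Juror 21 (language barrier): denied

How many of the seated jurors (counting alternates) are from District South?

3

Removed: #2, #3, #8, #11, #13, #18.
Seated (11 incl. alternates): #1, #4, #5, #6, #7, #9, #10, #12, #14, #15, #16.
Of those, in District South: #6, #7, #16 → 3.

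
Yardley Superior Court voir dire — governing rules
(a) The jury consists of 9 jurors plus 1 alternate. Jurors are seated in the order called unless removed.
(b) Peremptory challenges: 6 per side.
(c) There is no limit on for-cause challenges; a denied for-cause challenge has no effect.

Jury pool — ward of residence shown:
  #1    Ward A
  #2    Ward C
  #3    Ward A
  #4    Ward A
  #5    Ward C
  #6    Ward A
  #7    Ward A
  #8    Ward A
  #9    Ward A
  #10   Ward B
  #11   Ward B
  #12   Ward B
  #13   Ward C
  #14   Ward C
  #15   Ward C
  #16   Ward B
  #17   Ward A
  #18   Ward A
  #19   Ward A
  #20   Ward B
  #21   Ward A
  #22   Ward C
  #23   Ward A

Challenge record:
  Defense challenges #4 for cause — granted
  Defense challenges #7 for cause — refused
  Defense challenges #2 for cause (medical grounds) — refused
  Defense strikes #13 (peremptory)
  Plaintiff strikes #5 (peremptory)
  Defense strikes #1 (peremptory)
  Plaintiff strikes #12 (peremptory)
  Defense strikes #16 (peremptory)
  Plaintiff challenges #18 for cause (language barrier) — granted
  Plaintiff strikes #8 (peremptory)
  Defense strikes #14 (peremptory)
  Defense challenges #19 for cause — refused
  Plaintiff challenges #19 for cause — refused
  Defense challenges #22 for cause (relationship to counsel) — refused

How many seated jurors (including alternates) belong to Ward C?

Removed: #1, #4, #5, #8, #12, #13, #14, #16, #18.
Seated (10 incl. alternates): #2, #3, #6, #7, #9, #10, #11, #15, #17, #19.
Of those, in Ward C: #2, #15 → 2.

2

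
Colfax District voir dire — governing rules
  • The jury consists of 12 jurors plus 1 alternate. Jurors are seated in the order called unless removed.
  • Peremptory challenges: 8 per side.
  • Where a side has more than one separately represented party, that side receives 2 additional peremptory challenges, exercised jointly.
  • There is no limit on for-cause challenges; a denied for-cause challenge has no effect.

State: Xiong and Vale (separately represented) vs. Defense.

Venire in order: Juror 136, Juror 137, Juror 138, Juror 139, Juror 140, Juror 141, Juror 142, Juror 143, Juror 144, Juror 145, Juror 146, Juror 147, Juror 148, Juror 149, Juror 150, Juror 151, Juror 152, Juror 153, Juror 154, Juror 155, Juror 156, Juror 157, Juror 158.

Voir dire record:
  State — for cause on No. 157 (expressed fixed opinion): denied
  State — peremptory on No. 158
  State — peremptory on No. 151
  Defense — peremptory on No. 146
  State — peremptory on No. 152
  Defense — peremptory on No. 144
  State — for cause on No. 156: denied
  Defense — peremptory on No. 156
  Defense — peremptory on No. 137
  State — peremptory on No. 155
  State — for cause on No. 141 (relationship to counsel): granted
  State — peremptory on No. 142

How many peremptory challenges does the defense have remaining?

4

Defense allotment: 8.
Defense peremptories used: #146, #144, #156, #137 — 4.
Remaining: 8 − 4 = 4.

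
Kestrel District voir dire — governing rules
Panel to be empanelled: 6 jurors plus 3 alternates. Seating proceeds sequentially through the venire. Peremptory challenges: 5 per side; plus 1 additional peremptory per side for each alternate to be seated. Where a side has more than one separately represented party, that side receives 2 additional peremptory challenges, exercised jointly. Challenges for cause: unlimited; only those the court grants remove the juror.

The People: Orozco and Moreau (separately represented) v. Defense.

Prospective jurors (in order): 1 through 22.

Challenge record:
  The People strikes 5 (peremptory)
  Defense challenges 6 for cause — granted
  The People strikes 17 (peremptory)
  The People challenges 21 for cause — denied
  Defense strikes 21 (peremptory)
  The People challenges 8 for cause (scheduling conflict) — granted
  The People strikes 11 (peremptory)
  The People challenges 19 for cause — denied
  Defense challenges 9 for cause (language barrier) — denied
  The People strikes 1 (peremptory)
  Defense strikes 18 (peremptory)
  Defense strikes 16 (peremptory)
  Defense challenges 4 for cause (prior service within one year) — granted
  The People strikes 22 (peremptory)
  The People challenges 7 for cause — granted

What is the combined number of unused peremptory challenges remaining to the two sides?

The People allotment: 5 base + 1 × 3 alternates + 2 multi-party = 10. Defense allotment: 5 base + 1 × 3 alternates = 8.
The People peremptories used: #5, #17, #11, #1, #22 — 5 (for-cause on #21, #8, #19, #7 don't count).
Defense peremptories used: #21, #18, #16 — 3 (for-cause on #6, #9, #4 don't count).
Remaining: (10 − 5) + (8 − 3) = 10.

10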